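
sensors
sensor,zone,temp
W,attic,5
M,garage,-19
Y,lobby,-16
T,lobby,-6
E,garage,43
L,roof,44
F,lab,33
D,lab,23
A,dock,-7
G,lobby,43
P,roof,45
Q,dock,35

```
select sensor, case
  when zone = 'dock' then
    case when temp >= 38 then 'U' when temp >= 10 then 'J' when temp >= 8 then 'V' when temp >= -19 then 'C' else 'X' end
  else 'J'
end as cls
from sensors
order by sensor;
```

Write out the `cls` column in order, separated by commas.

C, J, J, J, J, J, J, J, J, J, J, J

sensor=A: zone='dock' → inner[temp >= -19] → C
sensor=D: zone='lab' → outer ELSE → J
sensor=E: zone='garage' → outer ELSE → J
sensor=F: zone='lab' → outer ELSE → J
sensor=G: zone='lobby' → outer ELSE → J
sensor=L: zone='roof' → outer ELSE → J
sensor=M: zone='garage' → outer ELSE → J
sensor=P: zone='roof' → outer ELSE → J
sensor=Q: zone='dock' → inner[temp >= 10] → J
sensor=T: zone='lobby' → outer ELSE → J
sensor=W: zone='attic' → outer ELSE → J
sensor=Y: zone='lobby' → outer ELSE → J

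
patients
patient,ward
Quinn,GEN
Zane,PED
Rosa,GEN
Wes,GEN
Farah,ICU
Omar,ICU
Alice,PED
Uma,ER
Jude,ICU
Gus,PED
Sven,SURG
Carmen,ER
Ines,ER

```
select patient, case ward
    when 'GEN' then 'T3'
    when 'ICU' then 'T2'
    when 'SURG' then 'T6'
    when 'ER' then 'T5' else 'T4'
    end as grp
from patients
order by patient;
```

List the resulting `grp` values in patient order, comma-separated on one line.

patient=Alice: ELSE → T4
patient=Carmen: ward='ER' → T5
patient=Farah: ward='ICU' → T2
patient=Gus: ELSE → T4
patient=Ines: ward='ER' → T5
patient=Jude: ward='ICU' → T2
patient=Omar: ward='ICU' → T2
patient=Quinn: ward='GEN' → T3
patient=Rosa: ward='GEN' → T3
patient=Sven: ward='SURG' → T6
patient=Uma: ward='ER' → T5
patient=Wes: ward='GEN' → T3
patient=Zane: ELSE → T4

T4, T5, T2, T4, T5, T2, T2, T3, T3, T6, T5, T3, T4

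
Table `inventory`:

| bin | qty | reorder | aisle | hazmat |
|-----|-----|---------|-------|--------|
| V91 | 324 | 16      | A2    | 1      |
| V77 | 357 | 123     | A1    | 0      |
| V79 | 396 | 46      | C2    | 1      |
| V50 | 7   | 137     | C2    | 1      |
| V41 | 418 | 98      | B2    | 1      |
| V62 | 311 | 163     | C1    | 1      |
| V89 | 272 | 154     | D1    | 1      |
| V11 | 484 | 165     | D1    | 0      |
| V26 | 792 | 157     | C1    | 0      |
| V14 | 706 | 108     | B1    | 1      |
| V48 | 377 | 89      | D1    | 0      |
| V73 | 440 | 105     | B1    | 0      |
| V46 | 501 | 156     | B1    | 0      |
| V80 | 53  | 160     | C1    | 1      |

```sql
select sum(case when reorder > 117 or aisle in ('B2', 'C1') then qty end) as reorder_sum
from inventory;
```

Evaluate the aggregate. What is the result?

bin=V91: ✗
bin=V77: ✓ → 357
bin=V79: ✗
bin=V50: ✓ → 7
bin=V41: ✓ → 418
bin=V62: ✓ → 311
bin=V89: ✓ → 272
bin=V11: ✓ → 484
bin=V26: ✓ → 792
bin=V14: ✗
bin=V48: ✗
bin=V73: ✗
bin=V46: ✓ → 501
bin=V80: ✓ → 53
reorder_sum = 357 + 7 + 418 + 311 + 272 + 484 + 792 + 501 + 53 = 3195

3195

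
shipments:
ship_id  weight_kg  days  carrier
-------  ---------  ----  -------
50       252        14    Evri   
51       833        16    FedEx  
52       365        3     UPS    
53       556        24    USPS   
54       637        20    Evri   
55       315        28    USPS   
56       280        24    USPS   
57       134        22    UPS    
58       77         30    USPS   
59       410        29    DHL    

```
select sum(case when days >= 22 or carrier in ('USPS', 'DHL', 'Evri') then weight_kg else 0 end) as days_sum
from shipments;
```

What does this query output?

2661

ship_id=50: ✓ → 252
ship_id=51: ✗
ship_id=52: ✗
ship_id=53: ✓ → 556
ship_id=54: ✓ → 637
ship_id=55: ✓ → 315
ship_id=56: ✓ → 280
ship_id=57: ✓ → 134
ship_id=58: ✓ → 77
ship_id=59: ✓ → 410
days_sum = 252 + 556 + 637 + 315 + 280 + 134 + 77 + 410 = 2661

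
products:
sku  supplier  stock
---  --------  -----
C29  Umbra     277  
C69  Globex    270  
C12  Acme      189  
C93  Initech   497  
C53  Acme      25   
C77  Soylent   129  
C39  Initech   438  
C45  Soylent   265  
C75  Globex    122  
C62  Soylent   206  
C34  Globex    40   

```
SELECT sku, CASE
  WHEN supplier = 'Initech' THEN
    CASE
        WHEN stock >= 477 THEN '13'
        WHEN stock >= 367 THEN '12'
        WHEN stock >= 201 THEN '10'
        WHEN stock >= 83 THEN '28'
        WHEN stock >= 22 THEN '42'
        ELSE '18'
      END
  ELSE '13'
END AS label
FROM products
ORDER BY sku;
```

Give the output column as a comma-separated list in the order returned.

13, 13, 13, 12, 13, 13, 13, 13, 13, 13, 13

sku=C12: supplier='Acme' → outer ELSE → 13
sku=C29: supplier='Umbra' → outer ELSE → 13
sku=C34: supplier='Globex' → outer ELSE → 13
sku=C39: supplier='Initech' → inner[stock >= 367] → 12
sku=C45: supplier='Soylent' → outer ELSE → 13
sku=C53: supplier='Acme' → outer ELSE → 13
sku=C62: supplier='Soylent' → outer ELSE → 13
sku=C69: supplier='Globex' → outer ELSE → 13
sku=C75: supplier='Globex' → outer ELSE → 13
sku=C77: supplier='Soylent' → outer ELSE → 13
sku=C93: supplier='Initech' → inner[stock >= 477] → 13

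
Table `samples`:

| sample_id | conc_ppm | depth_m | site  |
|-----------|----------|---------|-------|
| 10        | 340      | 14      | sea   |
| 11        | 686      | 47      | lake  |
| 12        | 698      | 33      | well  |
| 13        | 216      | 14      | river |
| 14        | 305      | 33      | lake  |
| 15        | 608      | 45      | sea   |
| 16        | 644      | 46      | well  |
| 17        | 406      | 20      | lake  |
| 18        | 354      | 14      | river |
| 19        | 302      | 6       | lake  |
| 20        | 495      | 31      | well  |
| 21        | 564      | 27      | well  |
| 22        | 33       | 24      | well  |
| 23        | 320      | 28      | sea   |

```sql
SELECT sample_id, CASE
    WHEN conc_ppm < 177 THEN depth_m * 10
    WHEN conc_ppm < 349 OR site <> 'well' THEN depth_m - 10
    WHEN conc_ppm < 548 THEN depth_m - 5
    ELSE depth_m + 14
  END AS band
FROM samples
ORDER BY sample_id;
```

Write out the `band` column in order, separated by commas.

4, 37, 47, 4, 23, 35, 60, 10, 4, -4, 26, 41, 240, 18

sample_id=10: conc_ppm < 349 OR site <> 'well' → 4
sample_id=11: conc_ppm < 349 OR site <> 'well' → 37
sample_id=12: ELSE → 47
sample_id=13: conc_ppm < 349 OR site <> 'well' → 4
sample_id=14: conc_ppm < 349 OR site <> 'well' → 23
sample_id=15: conc_ppm < 349 OR site <> 'well' → 35
sample_id=16: ELSE → 60
sample_id=17: conc_ppm < 349 OR site <> 'well' → 10
sample_id=18: conc_ppm < 349 OR site <> 'well' → 4
sample_id=19: conc_ppm < 349 OR site <> 'well' → -4
sample_id=20: conc_ppm < 548 → 26
sample_id=21: ELSE → 41
sample_id=22: conc_ppm < 177 → 240
sample_id=23: conc_ppm < 349 OR site <> 'well' → 18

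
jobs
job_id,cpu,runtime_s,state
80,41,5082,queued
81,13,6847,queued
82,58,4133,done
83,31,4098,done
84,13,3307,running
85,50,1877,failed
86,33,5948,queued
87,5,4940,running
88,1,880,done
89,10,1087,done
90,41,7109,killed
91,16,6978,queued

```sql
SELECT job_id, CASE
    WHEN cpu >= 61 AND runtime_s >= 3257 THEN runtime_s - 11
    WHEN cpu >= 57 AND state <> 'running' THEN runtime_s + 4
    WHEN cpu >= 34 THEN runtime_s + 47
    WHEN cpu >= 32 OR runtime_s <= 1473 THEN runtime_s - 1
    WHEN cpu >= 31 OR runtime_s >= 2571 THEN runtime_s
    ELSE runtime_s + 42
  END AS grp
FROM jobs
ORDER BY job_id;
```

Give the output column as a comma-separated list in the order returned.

job_id=80: cpu >= 34 → 5129
job_id=81: cpu >= 31 OR runtime_s >= 2571 → 6847
job_id=82: cpu >= 57 AND state <> 'running' → 4137
job_id=83: cpu >= 31 OR runtime_s >= 2571 → 4098
job_id=84: cpu >= 31 OR runtime_s >= 2571 → 3307
job_id=85: cpu >= 34 → 1924
job_id=86: cpu >= 32 OR runtime_s <= 1473 → 5947
job_id=87: cpu >= 31 OR runtime_s >= 2571 → 4940
job_id=88: cpu >= 32 OR runtime_s <= 1473 → 879
job_id=89: cpu >= 32 OR runtime_s <= 1473 → 1086
job_id=90: cpu >= 34 → 7156
job_id=91: cpu >= 31 OR runtime_s >= 2571 → 6978

5129, 6847, 4137, 4098, 3307, 1924, 5947, 4940, 879, 1086, 7156, 6978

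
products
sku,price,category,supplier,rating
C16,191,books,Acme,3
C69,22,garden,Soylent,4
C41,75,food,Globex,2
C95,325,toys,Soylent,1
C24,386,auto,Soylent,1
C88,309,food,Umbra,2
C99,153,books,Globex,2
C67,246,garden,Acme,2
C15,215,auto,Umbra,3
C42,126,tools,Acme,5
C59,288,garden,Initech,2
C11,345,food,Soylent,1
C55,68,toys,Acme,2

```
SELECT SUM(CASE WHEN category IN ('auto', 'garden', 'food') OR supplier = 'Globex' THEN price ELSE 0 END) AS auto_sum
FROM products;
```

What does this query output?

sku=C16: ✗
sku=C69: ✓ → 22
sku=C41: ✓ → 75
sku=C95: ✗
sku=C24: ✓ → 386
sku=C88: ✓ → 309
sku=C99: ✓ → 153
sku=C67: ✓ → 246
sku=C15: ✓ → 215
sku=C42: ✗
sku=C59: ✓ → 288
sku=C11: ✓ → 345
sku=C55: ✗
auto_sum = 22 + 75 + 386 + 309 + 153 + 246 + 215 + 288 + 345 = 2039

2039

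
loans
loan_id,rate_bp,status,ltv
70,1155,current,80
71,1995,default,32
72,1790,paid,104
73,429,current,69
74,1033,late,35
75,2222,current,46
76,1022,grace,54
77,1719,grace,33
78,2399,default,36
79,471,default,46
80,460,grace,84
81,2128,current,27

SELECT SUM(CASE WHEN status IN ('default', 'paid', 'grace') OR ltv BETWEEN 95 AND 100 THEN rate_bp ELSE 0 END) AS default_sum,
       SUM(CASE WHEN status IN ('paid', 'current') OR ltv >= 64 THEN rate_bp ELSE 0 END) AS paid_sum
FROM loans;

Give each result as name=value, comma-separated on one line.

default_sum=9856, paid_sum=8184

[default_sum: status IN ('default', 'paid', 'grace') OR ltv BETWEEN 95 AND 100]
loan_id=70: ✗
loan_id=71: ✓ → 1995
loan_id=72: ✓ → 1790
loan_id=73: ✗
loan_id=74: ✗
loan_id=75: ✗
loan_id=76: ✓ → 1022
loan_id=77: ✓ → 1719
loan_id=78: ✓ → 2399
loan_id=79: ✓ → 471
loan_id=80: ✓ → 460
loan_id=81: ✗
default_sum = 1995 + 1790 + 1022 + 1719 + 2399 + 471 + 460 = 9856
—
[paid_sum: status IN ('paid', 'current') OR ltv >= 64]
loan_id=70: ✓ → 1155
loan_id=71: ✗
loan_id=72: ✓ → 1790
loan_id=73: ✓ → 429
loan_id=74: ✗
loan_id=75: ✓ → 2222
loan_id=76: ✗
loan_id=77: ✗
loan_id=78: ✗
loan_id=79: ✗
loan_id=80: ✓ → 460
loan_id=81: ✓ → 2128
paid_sum = 1155 + 1790 + 429 + 2222 + 460 + 2128 = 8184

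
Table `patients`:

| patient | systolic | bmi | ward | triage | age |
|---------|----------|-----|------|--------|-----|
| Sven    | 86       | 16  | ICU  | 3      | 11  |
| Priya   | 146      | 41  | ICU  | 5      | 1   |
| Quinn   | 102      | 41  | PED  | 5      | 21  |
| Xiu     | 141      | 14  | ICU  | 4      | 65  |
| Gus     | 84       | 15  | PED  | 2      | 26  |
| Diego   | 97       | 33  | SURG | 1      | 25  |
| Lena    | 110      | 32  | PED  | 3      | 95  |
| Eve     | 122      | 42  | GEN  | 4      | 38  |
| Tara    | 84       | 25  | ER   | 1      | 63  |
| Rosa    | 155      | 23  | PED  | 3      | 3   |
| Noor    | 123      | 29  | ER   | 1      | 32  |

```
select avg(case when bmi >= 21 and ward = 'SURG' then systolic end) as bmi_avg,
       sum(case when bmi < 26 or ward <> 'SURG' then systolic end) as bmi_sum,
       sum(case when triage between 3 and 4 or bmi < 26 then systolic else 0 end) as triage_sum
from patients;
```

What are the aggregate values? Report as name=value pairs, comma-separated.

bmi_avg=97, bmi_sum=1153, triage_sum=782

[bmi_avg: bmi >= 21 and ward = 'SURG']
patient=Sven: ✗
patient=Priya: ✗
patient=Quinn: ✗
patient=Xiu: ✗
patient=Gus: ✗
patient=Diego: ✓ → 97
patient=Lena: ✗
patient=Eve: ✗
patient=Tara: ✗
patient=Rosa: ✗
patient=Noor: ✗
bmi_avg = 97
—
[bmi_sum: bmi < 26 or ward <> 'SURG']
patient=Sven: ✓ → 86
patient=Priya: ✓ → 146
patient=Quinn: ✓ → 102
patient=Xiu: ✓ → 141
patient=Gus: ✓ → 84
patient=Diego: ✗
patient=Lena: ✓ → 110
patient=Eve: ✓ → 122
patient=Tara: ✓ → 84
patient=Rosa: ✓ → 155
patient=Noor: ✓ → 123
bmi_sum = 86 + 146 + 102 + 141 + 84 + 110 + 122 + 84 + 155 + 123 = 1153
—
[triage_sum: triage between 3 and 4 or bmi < 26]
patient=Sven: ✓ → 86
patient=Priya: ✗
patient=Quinn: ✗
patient=Xiu: ✓ → 141
patient=Gus: ✓ → 84
patient=Diego: ✗
patient=Lena: ✓ → 110
patient=Eve: ✓ → 122
patient=Tara: ✓ → 84
patient=Rosa: ✓ → 155
patient=Noor: ✗
triage_sum = 86 + 141 + 84 + 110 + 122 + 84 + 155 = 782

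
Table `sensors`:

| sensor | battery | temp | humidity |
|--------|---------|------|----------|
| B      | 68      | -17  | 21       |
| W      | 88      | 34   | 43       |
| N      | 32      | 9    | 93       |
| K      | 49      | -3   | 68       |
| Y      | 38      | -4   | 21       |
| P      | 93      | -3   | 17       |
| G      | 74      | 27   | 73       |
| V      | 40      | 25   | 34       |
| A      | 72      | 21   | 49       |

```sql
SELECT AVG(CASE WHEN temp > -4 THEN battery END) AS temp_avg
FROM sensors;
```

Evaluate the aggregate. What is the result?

64

sensor=B: ✗
sensor=W: ✓ → 88
sensor=N: ✓ → 32
sensor=K: ✓ → 49
sensor=Y: ✗
sensor=P: ✓ → 93
sensor=G: ✓ → 74
sensor=V: ✓ → 40
sensor=A: ✓ → 72
temp_avg = (88 + 32 + 49 + 93 + 74 + 40 + 72) / 7 = 64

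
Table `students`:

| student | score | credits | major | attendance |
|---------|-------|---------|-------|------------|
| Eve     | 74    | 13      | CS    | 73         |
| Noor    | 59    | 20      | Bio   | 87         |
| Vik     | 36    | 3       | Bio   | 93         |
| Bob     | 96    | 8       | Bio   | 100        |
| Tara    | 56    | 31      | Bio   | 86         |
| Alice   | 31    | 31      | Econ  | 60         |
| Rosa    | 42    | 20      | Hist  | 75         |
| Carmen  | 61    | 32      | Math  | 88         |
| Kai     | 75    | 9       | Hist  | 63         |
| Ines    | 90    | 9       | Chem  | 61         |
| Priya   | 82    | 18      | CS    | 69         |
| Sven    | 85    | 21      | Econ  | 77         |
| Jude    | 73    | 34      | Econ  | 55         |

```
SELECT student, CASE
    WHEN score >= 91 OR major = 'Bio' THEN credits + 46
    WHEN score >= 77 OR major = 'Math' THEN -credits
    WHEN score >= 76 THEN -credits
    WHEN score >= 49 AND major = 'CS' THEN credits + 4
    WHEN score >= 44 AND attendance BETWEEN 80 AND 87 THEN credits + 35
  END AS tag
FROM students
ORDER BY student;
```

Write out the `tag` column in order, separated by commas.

NULL, 54, -32, 17, -9, NULL, NULL, 66, -18, NULL, -21, 77, 49

student=Alice: (no match → NULL) → NULL
student=Bob: score >= 91 OR major = 'Bio' → 54
student=Carmen: score >= 77 OR major = 'Math' → -32
student=Eve: score >= 49 AND major = 'CS' → 17
student=Ines: score >= 77 OR major = 'Math' → -9
student=Jude: (no match → NULL) → NULL
student=Kai: (no match → NULL) → NULL
student=Noor: score >= 91 OR major = 'Bio' → 66
student=Priya: score >= 77 OR major = 'Math' → -18
student=Rosa: (no match → NULL) → NULL
student=Sven: score >= 77 OR major = 'Math' → -21
student=Tara: score >= 91 OR major = 'Bio' → 77
student=Vik: score >= 91 OR major = 'Bio' → 49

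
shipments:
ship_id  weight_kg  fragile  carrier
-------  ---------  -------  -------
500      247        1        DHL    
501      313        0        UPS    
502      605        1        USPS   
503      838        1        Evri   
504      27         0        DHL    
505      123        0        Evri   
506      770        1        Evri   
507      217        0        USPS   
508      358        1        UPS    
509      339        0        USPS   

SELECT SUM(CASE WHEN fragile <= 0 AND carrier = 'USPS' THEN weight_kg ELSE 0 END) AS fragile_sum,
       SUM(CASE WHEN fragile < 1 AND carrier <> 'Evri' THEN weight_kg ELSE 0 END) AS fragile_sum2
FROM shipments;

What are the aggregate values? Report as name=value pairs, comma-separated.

[fragile_sum: fragile <= 0 AND carrier = 'USPS']
ship_id=500: ✗
ship_id=501: ✗
ship_id=502: ✗
ship_id=503: ✗
ship_id=504: ✗
ship_id=505: ✗
ship_id=506: ✗
ship_id=507: ✓ → 217
ship_id=508: ✗
ship_id=509: ✓ → 339
fragile_sum = 217 + 339 = 556
—
[fragile_sum2: fragile < 1 AND carrier <> 'Evri']
ship_id=500: ✗
ship_id=501: ✓ → 313
ship_id=502: ✗
ship_id=503: ✗
ship_id=504: ✓ → 27
ship_id=505: ✗
ship_id=506: ✗
ship_id=507: ✓ → 217
ship_id=508: ✗
ship_id=509: ✓ → 339
fragile_sum2 = 313 + 27 + 217 + 339 = 896

fragile_sum=556, fragile_sum2=896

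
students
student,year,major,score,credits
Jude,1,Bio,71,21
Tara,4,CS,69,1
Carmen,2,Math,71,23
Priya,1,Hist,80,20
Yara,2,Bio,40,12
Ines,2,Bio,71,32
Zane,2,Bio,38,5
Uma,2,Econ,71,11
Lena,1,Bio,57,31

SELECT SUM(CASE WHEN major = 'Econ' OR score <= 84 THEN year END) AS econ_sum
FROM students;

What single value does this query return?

17

student=Jude: ✓ → 1
student=Tara: ✓ → 4
student=Carmen: ✓ → 2
student=Priya: ✓ → 1
student=Yara: ✓ → 2
student=Ines: ✓ → 2
student=Zane: ✓ → 2
student=Uma: ✓ → 2
student=Lena: ✓ → 1
econ_sum = 1 + 4 + 2 + 1 + 2 + 2 + 2 + 2 + 1 = 17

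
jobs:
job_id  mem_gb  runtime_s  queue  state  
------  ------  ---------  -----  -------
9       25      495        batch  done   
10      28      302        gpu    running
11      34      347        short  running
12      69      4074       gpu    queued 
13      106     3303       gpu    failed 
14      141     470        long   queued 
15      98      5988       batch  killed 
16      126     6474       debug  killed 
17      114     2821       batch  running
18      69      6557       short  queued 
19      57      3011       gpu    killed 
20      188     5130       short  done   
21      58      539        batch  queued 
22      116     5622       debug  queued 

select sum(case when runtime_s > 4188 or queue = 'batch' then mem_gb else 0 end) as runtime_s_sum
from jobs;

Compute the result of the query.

job_id=9: ✓ → 25
job_id=10: ✗
job_id=11: ✗
job_id=12: ✗
job_id=13: ✗
job_id=14: ✗
job_id=15: ✓ → 98
job_id=16: ✓ → 126
job_id=17: ✓ → 114
job_id=18: ✓ → 69
job_id=19: ✗
job_id=20: ✓ → 188
job_id=21: ✓ → 58
job_id=22: ✓ → 116
runtime_s_sum = 25 + 98 + 126 + 114 + 69 + 188 + 58 + 116 = 794

794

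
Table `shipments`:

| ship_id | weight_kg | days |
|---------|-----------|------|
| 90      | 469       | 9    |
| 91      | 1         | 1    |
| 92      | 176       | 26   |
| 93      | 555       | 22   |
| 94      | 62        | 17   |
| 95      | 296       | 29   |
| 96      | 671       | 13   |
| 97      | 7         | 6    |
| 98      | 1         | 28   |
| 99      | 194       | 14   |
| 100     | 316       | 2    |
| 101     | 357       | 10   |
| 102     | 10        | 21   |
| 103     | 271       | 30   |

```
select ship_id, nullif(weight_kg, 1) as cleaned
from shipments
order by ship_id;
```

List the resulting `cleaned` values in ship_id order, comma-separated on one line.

ship_id=90: weight_kg=469 vs 1: differ → 469
ship_id=91: weight_kg=1 vs 1: equal → NULL
ship_id=92: weight_kg=176 vs 1: differ → 176
ship_id=93: weight_kg=555 vs 1: differ → 555
ship_id=94: weight_kg=62 vs 1: differ → 62
ship_id=95: weight_kg=296 vs 1: differ → 296
ship_id=96: weight_kg=671 vs 1: differ → 671
ship_id=97: weight_kg=7 vs 1: differ → 7
ship_id=98: weight_kg=1 vs 1: equal → NULL
ship_id=99: weight_kg=194 vs 1: differ → 194
ship_id=100: weight_kg=316 vs 1: differ → 316
ship_id=101: weight_kg=357 vs 1: differ → 357
ship_id=102: weight_kg=10 vs 1: differ → 10
ship_id=103: weight_kg=271 vs 1: differ → 271

469, NULL, 176, 555, 62, 296, 671, 7, NULL, 194, 316, 357, 10, 271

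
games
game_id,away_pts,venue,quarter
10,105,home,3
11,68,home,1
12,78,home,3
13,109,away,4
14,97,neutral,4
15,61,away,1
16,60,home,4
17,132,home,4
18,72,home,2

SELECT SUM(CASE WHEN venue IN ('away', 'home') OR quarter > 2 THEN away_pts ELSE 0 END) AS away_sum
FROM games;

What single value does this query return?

game_id=10: ✓ → 105
game_id=11: ✓ → 68
game_id=12: ✓ → 78
game_id=13: ✓ → 109
game_id=14: ✓ → 97
game_id=15: ✓ → 61
game_id=16: ✓ → 60
game_id=17: ✓ → 132
game_id=18: ✓ → 72
away_sum = 105 + 68 + 78 + 109 + 97 + 61 + 60 + 132 + 72 = 782

782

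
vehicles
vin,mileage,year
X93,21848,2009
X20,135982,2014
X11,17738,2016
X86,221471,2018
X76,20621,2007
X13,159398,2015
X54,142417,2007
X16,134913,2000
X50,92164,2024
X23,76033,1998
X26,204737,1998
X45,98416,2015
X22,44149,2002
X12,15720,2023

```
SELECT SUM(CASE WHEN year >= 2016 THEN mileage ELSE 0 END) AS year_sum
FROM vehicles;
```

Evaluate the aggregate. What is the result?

vin=X93: ✗
vin=X20: ✗
vin=X11: ✓ → 17738
vin=X86: ✓ → 221471
vin=X76: ✗
vin=X13: ✗
vin=X54: ✗
vin=X16: ✗
vin=X50: ✓ → 92164
vin=X23: ✗
vin=X26: ✗
vin=X45: ✗
vin=X22: ✗
vin=X12: ✓ → 15720
year_sum = 17738 + 221471 + 92164 + 15720 = 347093

347093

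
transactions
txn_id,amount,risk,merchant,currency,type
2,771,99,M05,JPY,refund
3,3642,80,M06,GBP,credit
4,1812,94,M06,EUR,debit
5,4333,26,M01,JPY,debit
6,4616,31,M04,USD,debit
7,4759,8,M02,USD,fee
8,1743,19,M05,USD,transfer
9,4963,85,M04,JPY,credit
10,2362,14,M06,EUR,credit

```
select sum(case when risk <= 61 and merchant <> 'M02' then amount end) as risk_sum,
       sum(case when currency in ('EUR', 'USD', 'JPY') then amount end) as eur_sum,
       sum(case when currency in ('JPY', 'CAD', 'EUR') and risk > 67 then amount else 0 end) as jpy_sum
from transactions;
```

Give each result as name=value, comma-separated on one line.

risk_sum=13054, eur_sum=25359, jpy_sum=7546

[risk_sum: risk <= 61 and merchant <> 'M02']
txn_id=2: ✗
txn_id=3: ✗
txn_id=4: ✗
txn_id=5: ✓ → 4333
txn_id=6: ✓ → 4616
txn_id=7: ✗
txn_id=8: ✓ → 1743
txn_id=9: ✗
txn_id=10: ✓ → 2362
risk_sum = 4333 + 4616 + 1743 + 2362 = 13054
—
[eur_sum: currency in ('EUR', 'USD', 'JPY')]
txn_id=2: ✓ → 771
txn_id=3: ✗
txn_id=4: ✓ → 1812
txn_id=5: ✓ → 4333
txn_id=6: ✓ → 4616
txn_id=7: ✓ → 4759
txn_id=8: ✓ → 1743
txn_id=9: ✓ → 4963
txn_id=10: ✓ → 2362
eur_sum = 771 + 1812 + 4333 + 4616 + 4759 + 1743 + 4963 + 2362 = 25359
—
[jpy_sum: currency in ('JPY', 'CAD', 'EUR') and risk > 67]
txn_id=2: ✓ → 771
txn_id=3: ✗
txn_id=4: ✓ → 1812
txn_id=5: ✗
txn_id=6: ✗
txn_id=7: ✗
txn_id=8: ✗
txn_id=9: ✓ → 4963
txn_id=10: ✗
jpy_sum = 771 + 1812 + 4963 = 7546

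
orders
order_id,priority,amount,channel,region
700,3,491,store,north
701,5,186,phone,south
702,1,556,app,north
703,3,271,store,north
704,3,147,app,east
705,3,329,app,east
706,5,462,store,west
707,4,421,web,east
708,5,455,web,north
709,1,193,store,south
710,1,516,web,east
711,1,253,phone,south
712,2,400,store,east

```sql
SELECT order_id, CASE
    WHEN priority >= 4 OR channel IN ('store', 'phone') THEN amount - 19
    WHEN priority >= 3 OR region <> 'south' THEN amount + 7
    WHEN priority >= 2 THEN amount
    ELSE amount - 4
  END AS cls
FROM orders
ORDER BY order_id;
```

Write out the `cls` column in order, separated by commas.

472, 167, 563, 252, 154, 336, 443, 402, 436, 174, 523, 234, 381

order_id=700: priority >= 4 OR channel IN ('store', 'phone') → 472
order_id=701: priority >= 4 OR channel IN ('store', 'phone') → 167
order_id=702: priority >= 3 OR region <> 'south' → 563
order_id=703: priority >= 4 OR channel IN ('store', 'phone') → 252
order_id=704: priority >= 3 OR region <> 'south' → 154
order_id=705: priority >= 3 OR region <> 'south' → 336
order_id=706: priority >= 4 OR channel IN ('store', 'phone') → 443
order_id=707: priority >= 4 OR channel IN ('store', 'phone') → 402
order_id=708: priority >= 4 OR channel IN ('store', 'phone') → 436
order_id=709: priority >= 4 OR channel IN ('store', 'phone') → 174
order_id=710: priority >= 3 OR region <> 'south' → 523
order_id=711: priority >= 4 OR channel IN ('store', 'phone') → 234
order_id=712: priority >= 4 OR channel IN ('store', 'phone') → 381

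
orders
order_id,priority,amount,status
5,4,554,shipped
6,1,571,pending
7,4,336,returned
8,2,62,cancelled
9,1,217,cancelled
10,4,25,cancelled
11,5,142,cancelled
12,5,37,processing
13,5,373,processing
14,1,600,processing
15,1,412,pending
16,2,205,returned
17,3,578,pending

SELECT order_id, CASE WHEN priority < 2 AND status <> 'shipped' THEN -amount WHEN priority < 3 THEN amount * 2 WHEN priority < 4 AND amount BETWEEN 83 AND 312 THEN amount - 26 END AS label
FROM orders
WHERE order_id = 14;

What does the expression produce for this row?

order_id = 14: priority=1, amount=600, status=processing.
priority < 2 AND status <> 'shipped' → true → -600

-600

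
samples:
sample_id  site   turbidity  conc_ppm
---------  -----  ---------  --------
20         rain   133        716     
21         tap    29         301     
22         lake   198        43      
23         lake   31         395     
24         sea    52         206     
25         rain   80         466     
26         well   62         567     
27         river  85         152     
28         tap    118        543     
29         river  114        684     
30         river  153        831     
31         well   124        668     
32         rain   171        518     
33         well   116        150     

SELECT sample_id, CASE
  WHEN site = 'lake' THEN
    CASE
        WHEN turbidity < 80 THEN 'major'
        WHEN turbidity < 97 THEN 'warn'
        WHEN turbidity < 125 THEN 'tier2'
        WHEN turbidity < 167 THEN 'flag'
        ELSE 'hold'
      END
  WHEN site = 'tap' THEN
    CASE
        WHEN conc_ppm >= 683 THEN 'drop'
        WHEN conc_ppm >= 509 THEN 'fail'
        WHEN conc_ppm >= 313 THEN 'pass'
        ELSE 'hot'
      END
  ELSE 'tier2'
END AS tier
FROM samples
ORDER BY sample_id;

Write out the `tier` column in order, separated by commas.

tier2, hot, hold, major, tier2, tier2, tier2, tier2, fail, tier2, tier2, tier2, tier2, tier2

sample_id=20: site='rain' → outer ELSE → tier2
sample_id=21: site='tap' → inner[ELSE] → hot
sample_id=22: site='lake' → inner[ELSE] → hold
sample_id=23: site='lake' → inner[turbidity < 80] → major
sample_id=24: site='sea' → outer ELSE → tier2
sample_id=25: site='rain' → outer ELSE → tier2
sample_id=26: site='well' → outer ELSE → tier2
sample_id=27: site='river' → outer ELSE → tier2
sample_id=28: site='tap' → inner[conc_ppm >= 509] → fail
sample_id=29: site='river' → outer ELSE → tier2
sample_id=30: site='river' → outer ELSE → tier2
sample_id=31: site='well' → outer ELSE → tier2
sample_id=32: site='rain' → outer ELSE → tier2
sample_id=33: site='well' → outer ELSE → tier2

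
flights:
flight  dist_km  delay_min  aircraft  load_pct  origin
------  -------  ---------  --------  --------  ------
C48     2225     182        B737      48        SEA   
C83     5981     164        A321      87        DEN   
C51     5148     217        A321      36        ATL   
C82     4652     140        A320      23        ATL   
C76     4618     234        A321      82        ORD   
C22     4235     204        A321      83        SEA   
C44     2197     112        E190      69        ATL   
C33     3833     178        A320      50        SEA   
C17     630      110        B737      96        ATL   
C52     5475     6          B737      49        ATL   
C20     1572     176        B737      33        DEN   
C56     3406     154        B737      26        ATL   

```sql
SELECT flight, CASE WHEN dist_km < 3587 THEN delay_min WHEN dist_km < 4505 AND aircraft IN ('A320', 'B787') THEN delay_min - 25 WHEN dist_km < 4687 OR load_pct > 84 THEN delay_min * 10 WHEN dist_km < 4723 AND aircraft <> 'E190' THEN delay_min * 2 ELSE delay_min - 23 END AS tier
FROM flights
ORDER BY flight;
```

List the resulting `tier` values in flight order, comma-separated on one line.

flight=C17: dist_km < 3587 → 110
flight=C20: dist_km < 3587 → 176
flight=C22: dist_km < 4687 OR load_pct > 84 → 2040
flight=C33: dist_km < 4505 AND aircraft IN ('A320', 'B787') → 153
flight=C44: dist_km < 3587 → 112
flight=C48: dist_km < 3587 → 182
flight=C51: ELSE → 194
flight=C52: ELSE → -17
flight=C56: dist_km < 3587 → 154
flight=C76: dist_km < 4687 OR load_pct > 84 → 2340
flight=C82: dist_km < 4687 OR load_pct > 84 → 1400
flight=C83: dist_km < 4687 OR load_pct > 84 → 1640

110, 176, 2040, 153, 112, 182, 194, -17, 154, 2340, 1400, 1640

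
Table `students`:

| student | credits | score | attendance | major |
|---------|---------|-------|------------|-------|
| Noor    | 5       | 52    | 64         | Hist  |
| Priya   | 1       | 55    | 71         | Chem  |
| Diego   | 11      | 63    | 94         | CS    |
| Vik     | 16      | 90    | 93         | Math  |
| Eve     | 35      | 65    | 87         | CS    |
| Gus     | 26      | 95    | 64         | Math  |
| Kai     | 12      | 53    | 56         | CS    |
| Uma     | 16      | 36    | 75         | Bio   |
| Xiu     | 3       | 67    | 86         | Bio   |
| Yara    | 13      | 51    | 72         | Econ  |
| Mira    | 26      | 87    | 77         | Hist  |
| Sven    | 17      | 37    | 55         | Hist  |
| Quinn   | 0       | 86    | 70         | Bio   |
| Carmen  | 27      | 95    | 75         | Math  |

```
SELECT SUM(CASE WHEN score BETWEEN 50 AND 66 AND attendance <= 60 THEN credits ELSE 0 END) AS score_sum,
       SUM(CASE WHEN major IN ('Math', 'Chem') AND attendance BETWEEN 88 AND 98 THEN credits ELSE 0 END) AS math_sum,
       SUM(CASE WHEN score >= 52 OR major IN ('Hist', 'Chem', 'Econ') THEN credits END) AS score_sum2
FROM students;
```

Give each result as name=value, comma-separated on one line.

score_sum=12, math_sum=16, score_sum2=192

[score_sum: score BETWEEN 50 AND 66 AND attendance <= 60]
student=Noor: ✗
student=Priya: ✗
student=Diego: ✗
student=Vik: ✗
student=Eve: ✗
student=Gus: ✗
student=Kai: ✓ → 12
student=Uma: ✗
student=Xiu: ✗
student=Yara: ✗
student=Mira: ✗
student=Sven: ✗
student=Quinn: ✗
student=Carmen: ✗
score_sum = 12
—
[math_sum: major IN ('Math', 'Chem') AND attendance BETWEEN 88 AND 98]
student=Noor: ✗
student=Priya: ✗
student=Diego: ✗
student=Vik: ✓ → 16
student=Eve: ✗
student=Gus: ✗
student=Kai: ✗
student=Uma: ✗
student=Xiu: ✗
student=Yara: ✗
student=Mira: ✗
student=Sven: ✗
student=Quinn: ✗
student=Carmen: ✗
math_sum = 16
—
[score_sum2: score >= 52 OR major IN ('Hist', 'Chem', 'Econ')]
student=Noor: ✓ → 5
student=Priya: ✓ → 1
student=Diego: ✓ → 11
student=Vik: ✓ → 16
student=Eve: ✓ → 35
student=Gus: ✓ → 26
student=Kai: ✓ → 12
student=Uma: ✗
student=Xiu: ✓ → 3
student=Yara: ✓ → 13
student=Mira: ✓ → 26
student=Sven: ✓ → 17
student=Quinn: ✓ → 0
student=Carmen: ✓ → 27
score_sum2 = 5 + 1 + 11 + 16 + 35 + 26 + 12 + 3 + 13 + 26 + 17 + 27 = 192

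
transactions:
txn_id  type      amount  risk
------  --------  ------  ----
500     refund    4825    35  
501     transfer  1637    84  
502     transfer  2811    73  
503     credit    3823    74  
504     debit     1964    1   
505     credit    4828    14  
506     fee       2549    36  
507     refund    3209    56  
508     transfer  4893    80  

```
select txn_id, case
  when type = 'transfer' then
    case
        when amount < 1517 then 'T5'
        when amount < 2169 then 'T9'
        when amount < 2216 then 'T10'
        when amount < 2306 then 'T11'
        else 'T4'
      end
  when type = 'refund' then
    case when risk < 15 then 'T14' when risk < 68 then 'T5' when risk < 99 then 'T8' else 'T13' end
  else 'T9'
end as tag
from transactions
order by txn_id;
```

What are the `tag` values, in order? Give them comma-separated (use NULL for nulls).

txn_id=500: type='refund' → inner[risk < 68] → T5
txn_id=501: type='transfer' → inner[amount < 2169] → T9
txn_id=502: type='transfer' → inner[ELSE] → T4
txn_id=503: type='credit' → outer ELSE → T9
txn_id=504: type='debit' → outer ELSE → T9
txn_id=505: type='credit' → outer ELSE → T9
txn_id=506: type='fee' → outer ELSE → T9
txn_id=507: type='refund' → inner[risk < 68] → T5
txn_id=508: type='transfer' → inner[ELSE] → T4

T5, T9, T4, T9, T9, T9, T9, T5, T4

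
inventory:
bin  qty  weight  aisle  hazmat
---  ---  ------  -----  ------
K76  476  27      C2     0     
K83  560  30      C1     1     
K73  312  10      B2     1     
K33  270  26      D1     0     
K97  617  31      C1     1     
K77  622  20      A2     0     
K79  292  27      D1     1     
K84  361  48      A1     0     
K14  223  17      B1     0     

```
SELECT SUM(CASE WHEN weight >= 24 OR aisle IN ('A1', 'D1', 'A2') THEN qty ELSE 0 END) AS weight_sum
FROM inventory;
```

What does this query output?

bin=K76: ✓ → 476
bin=K83: ✓ → 560
bin=K73: ✗
bin=K33: ✓ → 270
bin=K97: ✓ → 617
bin=K77: ✓ → 622
bin=K79: ✓ → 292
bin=K84: ✓ → 361
bin=K14: ✗
weight_sum = 476 + 560 + 270 + 617 + 622 + 292 + 361 = 3198

3198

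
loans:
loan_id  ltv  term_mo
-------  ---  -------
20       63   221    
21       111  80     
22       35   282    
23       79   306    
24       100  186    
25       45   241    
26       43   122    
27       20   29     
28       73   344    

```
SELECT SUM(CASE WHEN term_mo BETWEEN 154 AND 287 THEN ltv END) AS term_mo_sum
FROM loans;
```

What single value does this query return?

243

loan_id=20: ✓ → 63
loan_id=21: ✗
loan_id=22: ✓ → 35
loan_id=23: ✗
loan_id=24: ✓ → 100
loan_id=25: ✓ → 45
loan_id=26: ✗
loan_id=27: ✗
loan_id=28: ✗
term_mo_sum = 63 + 35 + 100 + 45 = 243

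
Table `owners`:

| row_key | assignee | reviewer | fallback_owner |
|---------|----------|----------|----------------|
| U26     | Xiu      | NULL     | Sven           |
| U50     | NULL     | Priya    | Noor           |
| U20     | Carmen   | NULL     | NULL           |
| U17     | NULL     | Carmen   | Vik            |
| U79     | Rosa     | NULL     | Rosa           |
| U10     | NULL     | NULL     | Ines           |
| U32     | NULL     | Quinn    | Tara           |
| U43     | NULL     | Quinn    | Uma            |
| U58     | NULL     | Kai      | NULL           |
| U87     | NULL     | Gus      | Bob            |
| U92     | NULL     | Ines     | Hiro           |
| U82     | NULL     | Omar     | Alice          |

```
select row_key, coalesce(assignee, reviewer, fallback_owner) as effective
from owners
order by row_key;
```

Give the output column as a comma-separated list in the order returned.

row_key=U10: assignee=NULL, reviewer=NULL, fallback_owner=Ines → Ines
row_key=U17: assignee=NULL, reviewer=Carmen → Carmen
row_key=U20: assignee=Carmen → Carmen
row_key=U26: assignee=Xiu → Xiu
row_key=U32: assignee=NULL, reviewer=Quinn → Quinn
row_key=U43: assignee=NULL, reviewer=Quinn → Quinn
row_key=U50: assignee=NULL, reviewer=Priya → Priya
row_key=U58: assignee=NULL, reviewer=Kai → Kai
row_key=U79: assignee=Rosa → Rosa
row_key=U82: assignee=NULL, reviewer=Omar → Omar
row_key=U87: assignee=NULL, reviewer=Gus → Gus
row_key=U92: assignee=NULL, reviewer=Ines → Ines

Ines, Carmen, Carmen, Xiu, Quinn, Quinn, Priya, Kai, Rosa, Omar, Gus, Ines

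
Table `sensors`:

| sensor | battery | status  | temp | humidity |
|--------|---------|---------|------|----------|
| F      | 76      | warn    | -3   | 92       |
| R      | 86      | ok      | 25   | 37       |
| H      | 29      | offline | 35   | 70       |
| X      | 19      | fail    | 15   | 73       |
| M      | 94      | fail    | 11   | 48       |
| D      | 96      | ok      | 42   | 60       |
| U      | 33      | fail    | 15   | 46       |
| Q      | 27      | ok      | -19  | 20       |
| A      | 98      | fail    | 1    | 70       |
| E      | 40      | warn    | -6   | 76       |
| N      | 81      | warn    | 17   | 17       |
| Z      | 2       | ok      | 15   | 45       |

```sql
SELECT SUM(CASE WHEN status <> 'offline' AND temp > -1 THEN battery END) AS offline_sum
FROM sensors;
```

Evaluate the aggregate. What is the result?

sensor=F: ✗
sensor=R: ✓ → 86
sensor=H: ✗
sensor=X: ✓ → 19
sensor=M: ✓ → 94
sensor=D: ✓ → 96
sensor=U: ✓ → 33
sensor=Q: ✗
sensor=A: ✓ → 98
sensor=E: ✗
sensor=N: ✓ → 81
sensor=Z: ✓ → 2
offline_sum = 86 + 19 + 94 + 96 + 33 + 98 + 81 + 2 = 509

509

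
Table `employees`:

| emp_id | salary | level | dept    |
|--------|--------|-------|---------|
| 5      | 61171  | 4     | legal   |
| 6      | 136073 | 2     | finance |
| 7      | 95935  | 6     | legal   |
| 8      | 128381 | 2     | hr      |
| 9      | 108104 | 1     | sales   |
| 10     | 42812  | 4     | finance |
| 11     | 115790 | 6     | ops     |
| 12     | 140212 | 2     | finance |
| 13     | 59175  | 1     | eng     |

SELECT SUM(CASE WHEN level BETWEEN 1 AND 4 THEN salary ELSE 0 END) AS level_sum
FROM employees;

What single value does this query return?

emp_id=5: ✓ → 61171
emp_id=6: ✓ → 136073
emp_id=7: ✗
emp_id=8: ✓ → 128381
emp_id=9: ✓ → 108104
emp_id=10: ✓ → 42812
emp_id=11: ✗
emp_id=12: ✓ → 140212
emp_id=13: ✓ → 59175
level_sum = 61171 + 136073 + 128381 + 108104 + 42812 + 140212 + 59175 = 675928

675928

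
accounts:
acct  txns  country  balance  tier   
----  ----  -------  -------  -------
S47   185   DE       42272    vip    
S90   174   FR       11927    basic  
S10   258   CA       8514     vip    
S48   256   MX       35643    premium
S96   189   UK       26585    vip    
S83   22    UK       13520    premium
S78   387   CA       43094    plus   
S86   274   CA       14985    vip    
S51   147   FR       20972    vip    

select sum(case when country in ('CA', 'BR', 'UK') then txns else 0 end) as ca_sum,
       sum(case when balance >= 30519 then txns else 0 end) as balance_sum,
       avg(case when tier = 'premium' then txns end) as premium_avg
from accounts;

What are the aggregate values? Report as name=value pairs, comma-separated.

[ca_sum: country in ('CA', 'BR', 'UK')]
acct=S47: ✗
acct=S90: ✗
acct=S10: ✓ → 258
acct=S48: ✗
acct=S96: ✓ → 189
acct=S83: ✓ → 22
acct=S78: ✓ → 387
acct=S86: ✓ → 274
acct=S51: ✗
ca_sum = 258 + 189 + 22 + 387 + 274 = 1130
—
[balance_sum: balance >= 30519]
acct=S47: ✓ → 185
acct=S90: ✗
acct=S10: ✗
acct=S48: ✓ → 256
acct=S96: ✗
acct=S83: ✗
acct=S78: ✓ → 387
acct=S86: ✗
acct=S51: ✗
balance_sum = 185 + 256 + 387 = 828
—
[premium_avg: tier = 'premium']
acct=S47: ✗
acct=S90: ✗
acct=S10: ✗
acct=S48: ✓ → 256
acct=S96: ✗
acct=S83: ✓ → 22
acct=S78: ✗
acct=S86: ✗
acct=S51: ✗
premium_avg = (256 + 22) / 2 = 139

ca_sum=1130, balance_sum=828, premium_avg=139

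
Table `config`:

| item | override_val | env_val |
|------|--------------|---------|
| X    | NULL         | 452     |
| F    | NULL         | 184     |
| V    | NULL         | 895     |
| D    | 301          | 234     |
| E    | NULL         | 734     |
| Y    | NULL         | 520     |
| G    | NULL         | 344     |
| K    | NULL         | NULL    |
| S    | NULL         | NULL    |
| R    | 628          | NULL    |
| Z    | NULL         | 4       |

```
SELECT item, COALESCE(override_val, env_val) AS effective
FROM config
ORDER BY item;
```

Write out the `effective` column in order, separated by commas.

item=D: override_val=301 → 301
item=E: override_val=NULL, env_val=734 → 734
item=F: override_val=NULL, env_val=184 → 184
item=G: override_val=NULL, env_val=344 → 344
item=K: override_val=NULL, env_val=NULL (all NULL) → NULL
item=R: override_val=628 → 628
item=S: override_val=NULL, env_val=NULL (all NULL) → NULL
item=V: override_val=NULL, env_val=895 → 895
item=X: override_val=NULL, env_val=452 → 452
item=Y: override_val=NULL, env_val=520 → 520
item=Z: override_val=NULL, env_val=4 → 4

301, 734, 184, 344, NULL, 628, NULL, 895, 452, 520, 4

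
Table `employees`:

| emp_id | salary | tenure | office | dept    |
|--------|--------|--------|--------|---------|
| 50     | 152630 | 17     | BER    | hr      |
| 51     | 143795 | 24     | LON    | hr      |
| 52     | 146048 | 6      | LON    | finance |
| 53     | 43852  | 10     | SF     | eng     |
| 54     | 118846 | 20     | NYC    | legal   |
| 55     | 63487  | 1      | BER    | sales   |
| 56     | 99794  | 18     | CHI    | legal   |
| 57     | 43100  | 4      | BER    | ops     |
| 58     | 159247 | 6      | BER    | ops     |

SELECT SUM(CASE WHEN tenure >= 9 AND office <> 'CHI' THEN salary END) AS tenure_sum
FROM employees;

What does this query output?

459123

emp_id=50: ✓ → 152630
emp_id=51: ✓ → 143795
emp_id=52: ✗
emp_id=53: ✓ → 43852
emp_id=54: ✓ → 118846
emp_id=55: ✗
emp_id=56: ✗
emp_id=57: ✗
emp_id=58: ✗
tenure_sum = 152630 + 143795 + 43852 + 118846 = 459123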